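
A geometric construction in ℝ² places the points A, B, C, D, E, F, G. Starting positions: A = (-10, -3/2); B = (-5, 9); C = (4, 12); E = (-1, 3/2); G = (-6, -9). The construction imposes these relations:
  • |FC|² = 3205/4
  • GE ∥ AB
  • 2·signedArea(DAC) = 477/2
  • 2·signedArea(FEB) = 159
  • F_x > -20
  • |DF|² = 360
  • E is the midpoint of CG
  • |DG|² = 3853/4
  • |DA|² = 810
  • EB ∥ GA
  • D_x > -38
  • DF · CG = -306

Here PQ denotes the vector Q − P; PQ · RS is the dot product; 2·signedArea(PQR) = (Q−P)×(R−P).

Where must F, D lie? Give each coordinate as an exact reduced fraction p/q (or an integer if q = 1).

D = (-37, -21/2)
F = (-19, -9/2)

1. F_x = -19  [line -15/2·x + -4·y + -321/2 = 0 ∩ |FC|² = 3205/4]
2. F_y = -9/2  [line -15/2·x + -4·y + -321/2 = 0 ∩ |FC|² = 3205/4]
   → F = (-19, -9/2)
3. D_x = -37  [2·signedArea(DAC) = 477/2 ∩ DF · CG = -306]
4. D_y = -21/2  [2·signedArea(DAC) = 477/2 ∩ DF · CG = -306]
   → D = (-37, -21/2)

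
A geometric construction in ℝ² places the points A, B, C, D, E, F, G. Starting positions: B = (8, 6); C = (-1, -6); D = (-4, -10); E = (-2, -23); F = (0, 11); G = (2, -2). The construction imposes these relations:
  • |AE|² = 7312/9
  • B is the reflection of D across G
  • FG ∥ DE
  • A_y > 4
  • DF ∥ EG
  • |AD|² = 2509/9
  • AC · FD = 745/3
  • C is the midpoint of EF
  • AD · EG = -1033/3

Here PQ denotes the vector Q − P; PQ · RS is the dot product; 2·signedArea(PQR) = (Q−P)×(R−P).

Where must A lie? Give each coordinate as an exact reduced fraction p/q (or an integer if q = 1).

A = (10/3, 5)

1. A_x = 10/3  [line -4·x + -21·y + 355/3 = 0 ∩ |AE|² = 7312/9]
2. A_y = 5  [line -4·x + -21·y + 355/3 = 0 ∩ |AE|² = 7312/9]
   → A = (10/3, 5)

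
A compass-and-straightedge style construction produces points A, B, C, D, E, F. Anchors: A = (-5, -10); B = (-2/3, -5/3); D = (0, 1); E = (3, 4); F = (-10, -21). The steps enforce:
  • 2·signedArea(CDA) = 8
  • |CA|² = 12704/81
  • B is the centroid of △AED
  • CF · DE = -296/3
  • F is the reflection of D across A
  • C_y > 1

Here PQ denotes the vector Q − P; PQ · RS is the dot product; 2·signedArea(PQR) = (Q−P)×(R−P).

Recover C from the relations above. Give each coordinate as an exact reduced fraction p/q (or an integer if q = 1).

C = (7/9, 10/9)

1. C_x = 7/9  [2·signedArea(CDA) = 8 ∩ CF · DE = -296/3]
2. C_y = 10/9  [2·signedArea(CDA) = 8 ∩ CF · DE = -296/3]
   → C = (7/9, 10/9)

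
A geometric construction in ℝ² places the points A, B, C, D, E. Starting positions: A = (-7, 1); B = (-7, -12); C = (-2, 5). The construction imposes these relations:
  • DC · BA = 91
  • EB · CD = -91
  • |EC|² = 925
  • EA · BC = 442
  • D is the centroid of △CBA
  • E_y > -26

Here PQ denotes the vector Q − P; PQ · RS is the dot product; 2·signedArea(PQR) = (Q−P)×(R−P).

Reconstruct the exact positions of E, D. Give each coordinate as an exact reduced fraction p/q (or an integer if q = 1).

1. D_x = -16/3  [D is the centroid of △CBA]
2. D_y = -2  [D is the centroid of △CBA]
   → D = (-16/3, -2)
3. E_x = -7  [EB · CD = -91 ∩ EA · BC = 442]
4. E_y = -25  [EB · CD = -91 ∩ EA · BC = 442]
   → E = (-7, -25)

D = (-16/3, -2)
E = (-7, -25)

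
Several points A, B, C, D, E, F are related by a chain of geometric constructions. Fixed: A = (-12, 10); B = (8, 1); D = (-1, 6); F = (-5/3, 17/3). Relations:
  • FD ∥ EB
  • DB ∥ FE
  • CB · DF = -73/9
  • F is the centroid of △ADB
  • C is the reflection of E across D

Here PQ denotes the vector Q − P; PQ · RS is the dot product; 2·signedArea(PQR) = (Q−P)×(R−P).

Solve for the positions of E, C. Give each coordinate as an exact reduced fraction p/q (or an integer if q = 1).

1. E_x = 22/3  [FD ∥ EB ∩ DB ∥ FE]
2. E_y = 2/3  [FD ∥ EB ∩ DB ∥ FE]
   → E = (22/3, 2/3)
3. C_x = -28/3  [C is the reflection of E across D]
4. C_y = 34/3  [C is the reflection of E across D]
   → C = (-28/3, 34/3)

C = (-28/3, 34/3)
E = (22/3, 2/3)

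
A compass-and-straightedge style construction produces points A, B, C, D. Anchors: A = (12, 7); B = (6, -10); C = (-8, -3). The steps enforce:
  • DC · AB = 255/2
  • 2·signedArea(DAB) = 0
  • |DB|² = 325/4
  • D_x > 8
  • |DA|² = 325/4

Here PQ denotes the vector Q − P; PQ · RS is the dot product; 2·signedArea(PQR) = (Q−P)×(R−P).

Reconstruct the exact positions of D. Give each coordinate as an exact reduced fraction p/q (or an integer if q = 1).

D = (9, -3/2)

1. D_x = 9  [2·signedArea(DAB) = 0 ∩ DC · AB = 255/2]
2. D_y = -3/2  [2·signedArea(DAB) = 0 ∩ DC · AB = 255/2]
   → D = (9, -3/2)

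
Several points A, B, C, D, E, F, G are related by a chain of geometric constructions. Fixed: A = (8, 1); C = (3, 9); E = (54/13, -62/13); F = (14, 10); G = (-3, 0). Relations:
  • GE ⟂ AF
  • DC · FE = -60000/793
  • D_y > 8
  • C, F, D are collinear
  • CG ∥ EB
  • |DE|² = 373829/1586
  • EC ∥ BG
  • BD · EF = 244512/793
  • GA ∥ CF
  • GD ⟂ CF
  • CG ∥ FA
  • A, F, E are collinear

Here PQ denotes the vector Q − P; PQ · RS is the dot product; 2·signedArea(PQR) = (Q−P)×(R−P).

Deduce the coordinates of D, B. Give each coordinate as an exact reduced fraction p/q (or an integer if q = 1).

B = (-24/13, -179/13)
D = (-459/122, 1023/122)

1. D_x = -459/122  [C, F, D are collinear ∩ GD ⟂ CF]
2. D_y = 1023/122  [C, F, D are collinear ∩ GD ⟂ CF]
   → D = (-459/122, 1023/122)
3. B_x = -24/13  [EC ∥ BG ∩ CG ∥ EB]
4. B_y = -179/13  [EC ∥ BG ∩ CG ∥ EB]
   → B = (-24/13, -179/13)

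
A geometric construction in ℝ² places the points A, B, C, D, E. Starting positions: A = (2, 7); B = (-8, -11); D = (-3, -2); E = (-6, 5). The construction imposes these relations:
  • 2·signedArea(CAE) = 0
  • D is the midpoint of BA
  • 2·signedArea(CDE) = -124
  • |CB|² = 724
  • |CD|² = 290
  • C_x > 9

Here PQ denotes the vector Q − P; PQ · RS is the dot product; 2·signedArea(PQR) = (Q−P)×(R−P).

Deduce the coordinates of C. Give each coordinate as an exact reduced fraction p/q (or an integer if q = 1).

C = (10, 9)

1. C_x = 10  [2·signedArea(CAE) = 0 ∩ 2·signedArea(CDE) = -124]
2. C_y = 9  [2·signedArea(CAE) = 0 ∩ 2·signedArea(CDE) = -124]
   → C = (10, 9)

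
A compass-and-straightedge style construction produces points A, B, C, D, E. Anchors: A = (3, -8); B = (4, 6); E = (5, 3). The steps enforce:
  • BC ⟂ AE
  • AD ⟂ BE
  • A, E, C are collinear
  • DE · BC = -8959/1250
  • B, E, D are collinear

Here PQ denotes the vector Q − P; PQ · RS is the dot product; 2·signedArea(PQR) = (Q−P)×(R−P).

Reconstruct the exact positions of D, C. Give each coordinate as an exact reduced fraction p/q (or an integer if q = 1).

C = (687/125, 716/125)
D = (81/10, -63/10)

1. D_x = 81/10  [B, E, D are collinear ∩ AD ⟂ BE]
2. D_y = -63/10  [B, E, D are collinear ∩ AD ⟂ BE]
   → D = (81/10, -63/10)
3. C_x = 687/125  [A, E, C are collinear ∩ BC ⟂ AE]
4. C_y = 716/125  [A, E, C are collinear ∩ BC ⟂ AE]
   → C = (687/125, 716/125)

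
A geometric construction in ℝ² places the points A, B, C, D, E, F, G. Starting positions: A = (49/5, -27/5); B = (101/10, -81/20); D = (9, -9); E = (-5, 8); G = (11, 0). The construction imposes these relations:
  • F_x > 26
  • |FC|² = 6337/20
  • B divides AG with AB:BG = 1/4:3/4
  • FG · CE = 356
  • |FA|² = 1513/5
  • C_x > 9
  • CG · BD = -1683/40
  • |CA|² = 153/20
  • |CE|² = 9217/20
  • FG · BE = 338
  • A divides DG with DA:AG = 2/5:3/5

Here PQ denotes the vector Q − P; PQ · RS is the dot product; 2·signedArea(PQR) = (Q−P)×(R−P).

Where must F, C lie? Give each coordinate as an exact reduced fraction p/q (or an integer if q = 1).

C = (46/5, -81/10)
F = (27, -8)

1. F_x = 27  [line 151/10·x + -241/20·y + -5041/10 = 0 ∩ |FA|² = 1513/5]
2. F_y = -8  [line 151/10·x + -241/20·y + -5041/10 = 0 ∩ |FA|² = 1513/5]
   → F = (27, -8)
3. C_x = 46/5  [CG · BD = -1683/40 ∩ FG · CE = 356]
4. C_y = -81/10  [CG · BD = -1683/40 ∩ FG · CE = 356]
   → C = (46/5, -81/10)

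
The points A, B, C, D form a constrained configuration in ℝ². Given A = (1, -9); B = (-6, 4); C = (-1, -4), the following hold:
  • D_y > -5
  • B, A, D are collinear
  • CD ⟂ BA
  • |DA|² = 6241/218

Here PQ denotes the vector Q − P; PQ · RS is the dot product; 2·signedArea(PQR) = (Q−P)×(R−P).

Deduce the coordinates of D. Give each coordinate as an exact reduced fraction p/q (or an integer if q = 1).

1. D_x = -335/218  [B, A, D are collinear ∩ CD ⟂ BA]
2. D_y = -935/218  [B, A, D are collinear ∩ CD ⟂ BA]
   → D = (-335/218, -935/218)

D = (-335/218, -935/218)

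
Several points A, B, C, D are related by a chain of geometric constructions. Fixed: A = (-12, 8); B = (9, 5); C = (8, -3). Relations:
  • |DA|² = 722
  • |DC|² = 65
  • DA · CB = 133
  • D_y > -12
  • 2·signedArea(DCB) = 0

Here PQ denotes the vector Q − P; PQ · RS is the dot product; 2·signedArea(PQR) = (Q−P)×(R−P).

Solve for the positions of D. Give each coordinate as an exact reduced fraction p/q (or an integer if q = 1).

D = (7, -11)

1. D_x = 7  [2·signedArea(DCB) = 0 ∩ DA · CB = 133]
2. D_y = -11  [2·signedArea(DCB) = 0 ∩ DA · CB = 133]
   → D = (7, -11)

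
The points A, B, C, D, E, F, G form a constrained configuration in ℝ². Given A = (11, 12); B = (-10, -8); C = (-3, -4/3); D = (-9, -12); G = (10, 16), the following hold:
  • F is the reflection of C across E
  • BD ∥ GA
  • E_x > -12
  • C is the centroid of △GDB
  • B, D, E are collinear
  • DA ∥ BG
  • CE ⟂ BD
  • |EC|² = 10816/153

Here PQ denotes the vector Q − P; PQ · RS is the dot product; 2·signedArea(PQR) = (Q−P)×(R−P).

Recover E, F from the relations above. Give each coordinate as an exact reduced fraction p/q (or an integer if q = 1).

1. E_x = -569/51  [B, D, E are collinear ∩ CE ⟂ BD]
2. E_y = -172/51  [B, D, E are collinear ∩ CE ⟂ BD]
   → E = (-569/51, -172/51)
3. F_x = -985/51  [F is the reflection of C across E]
4. F_y = -92/17  [F is the reflection of C across E]
   → F = (-985/51, -92/17)

E = (-569/51, -172/51)
F = (-985/51, -92/17)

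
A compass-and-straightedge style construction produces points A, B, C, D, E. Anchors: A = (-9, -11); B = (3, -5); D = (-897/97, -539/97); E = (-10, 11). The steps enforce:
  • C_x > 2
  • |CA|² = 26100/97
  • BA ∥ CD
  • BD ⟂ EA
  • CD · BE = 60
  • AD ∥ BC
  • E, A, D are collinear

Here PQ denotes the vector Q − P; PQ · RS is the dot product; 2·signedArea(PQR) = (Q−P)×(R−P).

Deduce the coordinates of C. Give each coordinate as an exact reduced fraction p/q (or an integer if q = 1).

1. C_x = 267/97  [BA ∥ CD ∩ AD ∥ BC]
2. C_y = 43/97  [BA ∥ CD ∩ AD ∥ BC]
   → C = (267/97, 43/97)

C = (267/97, 43/97)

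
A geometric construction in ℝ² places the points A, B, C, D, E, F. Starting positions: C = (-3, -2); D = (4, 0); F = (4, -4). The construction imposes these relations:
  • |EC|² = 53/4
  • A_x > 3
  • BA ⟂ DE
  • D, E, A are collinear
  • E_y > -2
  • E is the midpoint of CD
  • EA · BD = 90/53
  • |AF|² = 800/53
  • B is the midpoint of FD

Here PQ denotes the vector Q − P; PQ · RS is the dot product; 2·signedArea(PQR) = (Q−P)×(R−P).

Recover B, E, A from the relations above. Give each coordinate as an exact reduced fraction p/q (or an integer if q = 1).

1. B_x = 4  [B is the midpoint of FD]
2. B_y = -2  [B is the midpoint of FD]
   → B = (4, -2)
3. E_x = 1/2  [E is the midpoint of CD]
4. E_y = -1  [E is the midpoint of CD]
   → E = (1/2, -1)
5. A_x = 184/53  [D, E, A are collinear ∩ BA ⟂ DE]
6. A_y = -8/53  [D, E, A are collinear ∩ BA ⟂ DE]
   → A = (184/53, -8/53)

A = (184/53, -8/53)
B = (4, -2)
E = (1/2, -1)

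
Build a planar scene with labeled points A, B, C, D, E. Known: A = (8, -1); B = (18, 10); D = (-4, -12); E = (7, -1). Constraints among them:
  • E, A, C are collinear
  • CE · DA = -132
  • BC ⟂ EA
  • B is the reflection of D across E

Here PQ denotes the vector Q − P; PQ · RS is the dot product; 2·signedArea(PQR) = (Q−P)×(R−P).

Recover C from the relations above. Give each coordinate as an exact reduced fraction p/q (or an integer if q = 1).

1. C_x = 18  [E, A, C are collinear ∩ BC ⟂ EA]
2. C_y = -1  [E, A, C are collinear ∩ BC ⟂ EA]
   → C = (18, -1)

C = (18, -1)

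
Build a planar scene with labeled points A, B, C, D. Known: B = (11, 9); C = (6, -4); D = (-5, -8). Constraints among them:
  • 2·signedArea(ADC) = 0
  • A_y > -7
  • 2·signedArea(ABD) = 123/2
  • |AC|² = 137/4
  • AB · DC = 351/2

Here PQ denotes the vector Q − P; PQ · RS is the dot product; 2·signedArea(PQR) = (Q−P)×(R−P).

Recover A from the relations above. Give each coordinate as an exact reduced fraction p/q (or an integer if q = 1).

1. A_x = 1/2  [2·signedArea(ADC) = 0 ∩ 2·signedArea(ABD) = 123/2]
2. A_y = -6  [2·signedArea(ADC) = 0 ∩ 2·signedArea(ABD) = 123/2]
   → A = (1/2, -6)

A = (1/2, -6)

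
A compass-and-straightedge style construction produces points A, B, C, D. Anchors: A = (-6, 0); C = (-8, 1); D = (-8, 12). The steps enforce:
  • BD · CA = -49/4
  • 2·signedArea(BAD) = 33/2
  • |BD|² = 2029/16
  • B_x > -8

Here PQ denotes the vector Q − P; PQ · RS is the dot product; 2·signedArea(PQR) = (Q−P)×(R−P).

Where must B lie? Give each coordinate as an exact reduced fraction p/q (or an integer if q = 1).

B = (-15/2, 3/4)

1. B_x = -15/2  [2·signedArea(BAD) = 33/2 ∩ BD · CA = -49/4]
2. B_y = 3/4  [2·signedArea(BAD) = 33/2 ∩ BD · CA = -49/4]
   → B = (-15/2, 3/4)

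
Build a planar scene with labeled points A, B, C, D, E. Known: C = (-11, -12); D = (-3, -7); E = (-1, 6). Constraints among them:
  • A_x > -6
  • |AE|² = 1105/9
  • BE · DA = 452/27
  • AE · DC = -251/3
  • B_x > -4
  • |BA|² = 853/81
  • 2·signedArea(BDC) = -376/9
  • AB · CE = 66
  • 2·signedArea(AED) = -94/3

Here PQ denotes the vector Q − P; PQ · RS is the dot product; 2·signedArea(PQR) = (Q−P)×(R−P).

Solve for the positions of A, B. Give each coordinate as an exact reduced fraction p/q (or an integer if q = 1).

1. A_x = -5  [AE · DC = -251/3 ∩ 2·signedArea(AED) = -94/3]
2. A_y = -13/3  [AE · DC = -251/3 ∩ 2·signedArea(AED) = -94/3]
   → A = (-5, -13/3)
3. B_x = -3  [2·signedArea(BDC) = -376/9 ∩ AB · CE = 66]
4. B_y = -16/9  [2·signedArea(BDC) = -376/9 ∩ AB · CE = 66]
   → B = (-3, -16/9)

A = (-5, -13/3)
B = (-3, -16/9)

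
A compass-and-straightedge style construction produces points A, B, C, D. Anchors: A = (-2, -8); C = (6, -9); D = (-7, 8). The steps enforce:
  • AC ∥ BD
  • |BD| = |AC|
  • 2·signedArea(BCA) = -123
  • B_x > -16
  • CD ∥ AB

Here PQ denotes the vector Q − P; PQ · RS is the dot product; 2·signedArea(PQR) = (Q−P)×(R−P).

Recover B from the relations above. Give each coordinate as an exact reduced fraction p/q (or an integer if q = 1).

B = (-15, 9)

1. B_x = -15  [AC ∥ BD ∩ CD ∥ AB]
2. B_y = 9  [AC ∥ BD ∩ CD ∥ AB]
   → B = (-15, 9)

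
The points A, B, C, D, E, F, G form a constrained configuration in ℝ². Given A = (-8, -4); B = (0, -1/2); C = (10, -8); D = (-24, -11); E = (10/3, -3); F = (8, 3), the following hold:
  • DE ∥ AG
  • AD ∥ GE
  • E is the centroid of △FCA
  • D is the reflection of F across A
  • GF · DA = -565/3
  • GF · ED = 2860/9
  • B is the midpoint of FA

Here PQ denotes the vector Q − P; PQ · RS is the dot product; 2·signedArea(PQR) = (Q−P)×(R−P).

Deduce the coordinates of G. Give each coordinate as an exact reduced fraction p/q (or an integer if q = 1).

G = (58/3, 4)

1. G_x = 58/3  [AD ∥ GE ∩ DE ∥ AG]
2. G_y = 4  [AD ∥ GE ∩ DE ∥ AG]
   → G = (58/3, 4)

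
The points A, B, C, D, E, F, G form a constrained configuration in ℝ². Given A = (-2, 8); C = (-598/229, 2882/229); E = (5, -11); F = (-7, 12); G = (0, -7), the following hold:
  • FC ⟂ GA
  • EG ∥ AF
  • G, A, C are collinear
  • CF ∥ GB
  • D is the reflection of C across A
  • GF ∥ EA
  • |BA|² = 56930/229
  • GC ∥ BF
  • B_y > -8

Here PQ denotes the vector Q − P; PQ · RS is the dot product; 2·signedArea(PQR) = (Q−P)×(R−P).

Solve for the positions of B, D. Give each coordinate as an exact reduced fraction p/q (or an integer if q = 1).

1. B_x = -1005/229  [GC ∥ BF ∩ CF ∥ GB]
2. B_y = -1737/229  [GC ∥ BF ∩ CF ∥ GB]
   → B = (-1005/229, -1737/229)
3. D_x = -318/229  [D is the reflection of C across A]
4. D_y = 782/229  [D is the reflection of C across A]
   → D = (-318/229, 782/229)

B = (-1005/229, -1737/229)
D = (-318/229, 782/229)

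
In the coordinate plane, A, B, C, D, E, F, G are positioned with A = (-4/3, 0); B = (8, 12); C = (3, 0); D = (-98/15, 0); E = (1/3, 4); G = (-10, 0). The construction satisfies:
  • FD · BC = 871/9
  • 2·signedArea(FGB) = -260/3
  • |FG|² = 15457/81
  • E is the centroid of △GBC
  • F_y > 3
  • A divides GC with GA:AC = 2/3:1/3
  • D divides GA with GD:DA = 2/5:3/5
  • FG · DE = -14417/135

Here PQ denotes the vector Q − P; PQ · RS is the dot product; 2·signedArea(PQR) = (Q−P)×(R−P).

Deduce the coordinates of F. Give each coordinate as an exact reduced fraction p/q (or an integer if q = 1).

F = (29/9, 4)

1. F_x = 29/9  [FD · BC = 871/9 ∩ 2·signedArea(FGB) = -260/3]
2. F_y = 4  [FD · BC = 871/9 ∩ 2·signedArea(FGB) = -260/3]
   → F = (29/9, 4)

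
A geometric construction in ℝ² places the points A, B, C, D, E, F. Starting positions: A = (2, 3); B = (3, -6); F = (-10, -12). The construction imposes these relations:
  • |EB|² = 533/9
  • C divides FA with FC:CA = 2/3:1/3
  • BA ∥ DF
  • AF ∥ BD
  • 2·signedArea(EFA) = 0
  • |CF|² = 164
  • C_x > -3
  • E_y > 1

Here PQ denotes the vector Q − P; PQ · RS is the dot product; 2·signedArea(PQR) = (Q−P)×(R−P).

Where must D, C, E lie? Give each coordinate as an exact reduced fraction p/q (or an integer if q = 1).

C = (-2, -2)
D = (-9, -21)
E = (2/3, 4/3)

1. D_x = -9  [BA ∥ DF ∩ AF ∥ BD]
2. D_y = -21  [BA ∥ DF ∩ AF ∥ BD]
   → D = (-9, -21)
3. C_x = -2  [C divides FA with FC:CA = 2/3:1/3]
4. C_y = -2  [C divides FA with FC:CA = 2/3:1/3]
   → C = (-2, -2)
5. E_x = 2/3  [line -15·x + 12·y + -6 = 0 ∩ |EB|² = 533/9]
6. E_y = 4/3  [line -15·x + 12·y + -6 = 0 ∩ |EB|² = 533/9]
   → E = (2/3, 4/3)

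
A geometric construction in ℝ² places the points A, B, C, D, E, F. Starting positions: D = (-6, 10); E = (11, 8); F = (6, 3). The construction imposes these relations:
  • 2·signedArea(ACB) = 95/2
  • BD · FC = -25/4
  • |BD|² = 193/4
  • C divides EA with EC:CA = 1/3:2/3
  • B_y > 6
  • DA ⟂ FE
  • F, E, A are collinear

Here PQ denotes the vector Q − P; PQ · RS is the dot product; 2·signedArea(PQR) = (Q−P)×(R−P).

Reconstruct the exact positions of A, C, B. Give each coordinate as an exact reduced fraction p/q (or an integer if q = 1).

1. A_x = 7/2  [F, E, A are collinear ∩ DA ⟂ FE]
2. A_y = 1/2  [F, E, A are collinear ∩ DA ⟂ FE]
   → A = (7/2, 1/2)
3. C_x = 17/2  [C divides EA with EC:CA = 1/3:2/3]
4. C_y = 11/2  [C divides EA with EC:CA = 1/3:2/3]
   → C = (17/2, 11/2)
5. B_x = 0  [BD · FC = -25/4 ∩ 2·signedArea(ACB) = 95/2]
6. B_y = 13/2  [BD · FC = -25/4 ∩ 2·signedArea(ACB) = 95/2]
   → B = (0, 13/2)

A = (7/2, 1/2)
B = (0, 13/2)
C = (17/2, 11/2)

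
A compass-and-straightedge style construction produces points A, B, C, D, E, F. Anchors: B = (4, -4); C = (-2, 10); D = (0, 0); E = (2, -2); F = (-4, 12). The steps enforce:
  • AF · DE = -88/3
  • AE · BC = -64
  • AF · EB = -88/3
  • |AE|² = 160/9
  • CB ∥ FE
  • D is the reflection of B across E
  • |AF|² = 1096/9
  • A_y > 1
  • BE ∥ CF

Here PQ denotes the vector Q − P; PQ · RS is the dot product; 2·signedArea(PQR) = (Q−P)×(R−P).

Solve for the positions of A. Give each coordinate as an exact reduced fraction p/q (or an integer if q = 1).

A = (2/3, 2)

1. A_x = 2/3  [AF · DE = -88/3 ∩ AE · BC = -64]
2. A_y = 2  [AF · DE = -88/3 ∩ AE · BC = -64]
   → A = (2/3, 2)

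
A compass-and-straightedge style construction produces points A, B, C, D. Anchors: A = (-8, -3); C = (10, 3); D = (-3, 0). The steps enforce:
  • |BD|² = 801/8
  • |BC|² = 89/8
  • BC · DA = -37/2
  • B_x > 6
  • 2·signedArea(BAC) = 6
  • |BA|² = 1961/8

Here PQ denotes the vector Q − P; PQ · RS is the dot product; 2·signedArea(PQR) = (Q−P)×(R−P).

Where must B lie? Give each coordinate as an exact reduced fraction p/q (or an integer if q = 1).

B = (27/4, 9/4)

1. B_x = 27/4  [2·signedArea(BAC) = 6 ∩ BC · DA = -37/2]
2. B_y = 9/4  [2·signedArea(BAC) = 6 ∩ BC · DA = -37/2]
   → B = (27/4, 9/4)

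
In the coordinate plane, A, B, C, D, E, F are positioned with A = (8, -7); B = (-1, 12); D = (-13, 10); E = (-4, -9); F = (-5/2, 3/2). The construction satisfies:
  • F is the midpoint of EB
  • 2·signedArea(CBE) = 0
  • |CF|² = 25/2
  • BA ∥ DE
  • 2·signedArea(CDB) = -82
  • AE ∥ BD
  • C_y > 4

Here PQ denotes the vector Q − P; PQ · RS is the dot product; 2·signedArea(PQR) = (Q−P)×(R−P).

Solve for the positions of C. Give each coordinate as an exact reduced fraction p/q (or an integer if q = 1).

C = (-2, 5)

1. C_x = -2  [2·signedArea(CBE) = 0 ∩ 2·signedArea(CDB) = -82]
2. C_y = 5  [2·signedArea(CBE) = 0 ∩ 2·signedArea(CDB) = -82]
   → C = (-2, 5)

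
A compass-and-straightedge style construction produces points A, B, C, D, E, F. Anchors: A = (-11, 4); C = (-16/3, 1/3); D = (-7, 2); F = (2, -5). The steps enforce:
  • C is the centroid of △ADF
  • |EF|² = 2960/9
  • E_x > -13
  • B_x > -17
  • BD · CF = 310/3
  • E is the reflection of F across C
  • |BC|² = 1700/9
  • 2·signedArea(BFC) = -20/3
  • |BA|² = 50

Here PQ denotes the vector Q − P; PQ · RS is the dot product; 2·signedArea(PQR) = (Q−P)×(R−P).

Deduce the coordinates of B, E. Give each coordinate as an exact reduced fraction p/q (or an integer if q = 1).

B = (-16, 9)
E = (-38/3, 17/3)

1. B_x = -16  [2·signedArea(BFC) = -20/3 ∩ BD · CF = 310/3]
2. B_y = 9  [2·signedArea(BFC) = -20/3 ∩ BD · CF = 310/3]
   → B = (-16, 9)
3. E_x = -38/3  [E is the reflection of F across C]
4. E_y = 17/3  [E is the reflection of F across C]
   → E = (-38/3, 17/3)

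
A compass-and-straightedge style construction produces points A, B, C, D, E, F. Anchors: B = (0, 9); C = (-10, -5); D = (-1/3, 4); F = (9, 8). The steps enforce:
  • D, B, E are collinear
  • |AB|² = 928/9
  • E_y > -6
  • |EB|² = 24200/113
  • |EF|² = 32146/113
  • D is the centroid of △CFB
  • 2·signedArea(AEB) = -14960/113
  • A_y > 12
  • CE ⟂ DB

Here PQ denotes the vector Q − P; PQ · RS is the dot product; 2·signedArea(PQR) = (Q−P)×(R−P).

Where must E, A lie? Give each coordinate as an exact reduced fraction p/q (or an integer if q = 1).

1. E_x = -110/113  [D, B, E are collinear ∩ CE ⟂ DB]
2. E_y = -633/113  [D, B, E are collinear ∩ CE ⟂ DB]
   → E = (-110/113, -633/113)
3. A_x = 28/3  [line -1650/113·x + 110/113·y + 13970/113 = 0 ∩ |AB|² = 928/9]
4. A_y = 13  [line -1650/113·x + 110/113·y + 13970/113 = 0 ∩ |AB|² = 928/9]
   → A = (28/3, 13)

A = (28/3, 13)
E = (-110/113, -633/113)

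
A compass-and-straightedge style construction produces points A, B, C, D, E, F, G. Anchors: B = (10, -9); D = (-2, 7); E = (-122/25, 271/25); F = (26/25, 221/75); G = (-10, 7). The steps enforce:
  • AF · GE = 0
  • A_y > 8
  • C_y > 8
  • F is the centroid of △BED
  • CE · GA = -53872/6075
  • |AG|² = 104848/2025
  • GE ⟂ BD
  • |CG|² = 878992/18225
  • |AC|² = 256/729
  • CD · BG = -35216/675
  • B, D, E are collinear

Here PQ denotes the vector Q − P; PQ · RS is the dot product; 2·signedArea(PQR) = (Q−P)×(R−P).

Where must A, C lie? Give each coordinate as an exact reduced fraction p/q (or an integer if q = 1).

A = (-218/75, 1847/225)
C = (-734/225, 5861/675)

1. C_x = -734/225  [line 20·x + -16·y + 137816/675 = 0 ∩ |CG|² = 878992/18225]
2. C_y = 5861/675  [line 20·x + -16·y + 137816/675 = 0 ∩ |CG|² = 878992/18225]
   → C = (-734/225, 5861/675)
3. A_x = -218/75  [AF · GE = 0 ∩ CE · GA = -53872/6075]
4. A_y = 1847/225  [AF · GE = 0 ∩ CE · GA = -53872/6075]
   → A = (-218/75, 1847/225)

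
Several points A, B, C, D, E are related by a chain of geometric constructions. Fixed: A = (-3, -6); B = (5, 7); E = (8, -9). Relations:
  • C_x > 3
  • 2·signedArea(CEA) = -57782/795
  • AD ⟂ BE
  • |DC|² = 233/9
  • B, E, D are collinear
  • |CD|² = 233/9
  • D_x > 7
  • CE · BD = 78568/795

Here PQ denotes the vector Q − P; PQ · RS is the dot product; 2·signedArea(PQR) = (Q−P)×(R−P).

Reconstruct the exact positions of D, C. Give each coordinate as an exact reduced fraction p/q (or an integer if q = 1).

C = (2407/795, -824/795)
D = (1877/265, -1089/265)

1. D_x = 1877/265  [B, E, D are collinear ∩ AD ⟂ BE]
2. D_y = -1089/265  [B, E, D are collinear ∩ AD ⟂ BE]
   → D = (1877/265, -1089/265)
3. C_x = 2407/795  [2·signedArea(CEA) = -57782/795 ∩ CE · BD = 78568/795]
4. C_y = -824/795  [2·signedArea(CEA) = -57782/795 ∩ CE · BD = 78568/795]
   → C = (2407/795, -824/795)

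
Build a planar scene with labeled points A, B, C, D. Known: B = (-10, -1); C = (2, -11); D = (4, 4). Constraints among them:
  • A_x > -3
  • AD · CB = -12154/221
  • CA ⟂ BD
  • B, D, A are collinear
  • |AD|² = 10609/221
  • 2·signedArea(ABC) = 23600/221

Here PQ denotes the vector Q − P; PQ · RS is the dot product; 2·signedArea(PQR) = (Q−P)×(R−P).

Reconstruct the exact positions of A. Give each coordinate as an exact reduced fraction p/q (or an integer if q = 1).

1. A_x = -558/221  [B, D, A are collinear ∩ CA ⟂ BD]
2. A_y = 369/221  [B, D, A are collinear ∩ CA ⟂ BD]
   → A = (-558/221, 369/221)

A = (-558/221, 369/221)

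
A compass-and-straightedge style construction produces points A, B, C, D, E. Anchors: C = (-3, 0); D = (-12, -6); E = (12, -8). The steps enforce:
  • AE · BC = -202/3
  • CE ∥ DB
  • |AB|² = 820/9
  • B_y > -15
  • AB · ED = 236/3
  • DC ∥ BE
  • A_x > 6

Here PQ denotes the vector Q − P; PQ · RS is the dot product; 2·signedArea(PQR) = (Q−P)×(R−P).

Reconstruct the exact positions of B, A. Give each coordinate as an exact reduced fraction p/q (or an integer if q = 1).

1. B_x = 3  [DC ∥ BE ∩ CE ∥ DB]
2. B_y = -14  [DC ∥ BE ∩ CE ∥ DB]
   → B = (3, -14)
3. A_x = 7  [AB · ED = 236/3 ∩ AE · BC = -202/3]
4. A_y = -16/3  [AB · ED = 236/3 ∩ AE · BC = -202/3]
   → A = (7, -16/3)

A = (7, -16/3)
B = (3, -14)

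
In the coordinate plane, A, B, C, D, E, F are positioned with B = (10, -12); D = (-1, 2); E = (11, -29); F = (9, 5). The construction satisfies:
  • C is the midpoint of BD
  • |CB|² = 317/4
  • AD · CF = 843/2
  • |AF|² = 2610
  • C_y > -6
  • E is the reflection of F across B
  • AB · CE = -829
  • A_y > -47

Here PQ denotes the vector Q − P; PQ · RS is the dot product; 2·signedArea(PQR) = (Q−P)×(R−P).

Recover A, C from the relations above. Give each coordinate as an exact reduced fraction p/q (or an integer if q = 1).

1. C_x = 9/2  [C is the midpoint of BD]
2. C_y = -5  [C is the midpoint of BD]
   → C = (9/2, -5)
3. A_x = 12  [AD · CF = 843/2 ∩ AB · CE = -829]
4. A_y = -46  [AD · CF = 843/2 ∩ AB · CE = -829]
   → A = (12, -46)

A = (12, -46)
C = (9/2, -5)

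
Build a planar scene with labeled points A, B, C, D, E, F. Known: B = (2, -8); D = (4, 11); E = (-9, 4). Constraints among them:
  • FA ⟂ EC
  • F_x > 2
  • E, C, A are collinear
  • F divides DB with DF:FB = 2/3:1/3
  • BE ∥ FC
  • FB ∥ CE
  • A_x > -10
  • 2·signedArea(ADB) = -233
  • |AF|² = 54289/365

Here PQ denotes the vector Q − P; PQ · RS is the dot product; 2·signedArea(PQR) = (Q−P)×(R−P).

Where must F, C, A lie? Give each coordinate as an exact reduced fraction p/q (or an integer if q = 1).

A = (-10361/1095, -427/1095)
C = (-25/3, 31/3)
F = (8/3, -5/3)

1. F_x = 8/3  [F divides DB with DF:FB = 2/3:1/3]
2. F_y = -5/3  [F divides DB with DF:FB = 2/3:1/3]
   → F = (8/3, -5/3)
3. C_x = -25/3  [FB ∥ CE ∩ BE ∥ FC]
4. C_y = 31/3  [FB ∥ CE ∩ BE ∥ FC]
   → C = (-25/3, 31/3)
5. A_x = -10361/1095  [E, C, A are collinear ∩ FA ⟂ EC]
6. A_y = -427/1095  [E, C, A are collinear ∩ FA ⟂ EC]
   → A = (-10361/1095, -427/1095)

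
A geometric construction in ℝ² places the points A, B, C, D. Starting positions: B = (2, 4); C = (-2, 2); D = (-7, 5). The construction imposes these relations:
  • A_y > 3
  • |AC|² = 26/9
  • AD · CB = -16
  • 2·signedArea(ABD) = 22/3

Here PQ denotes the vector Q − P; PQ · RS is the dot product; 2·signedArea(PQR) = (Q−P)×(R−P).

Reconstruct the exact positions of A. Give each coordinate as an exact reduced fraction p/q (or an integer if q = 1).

1. A_x = -7/3  [2·signedArea(ABD) = 22/3 ∩ AD · CB = -16]
2. A_y = 11/3  [2·signedArea(ABD) = 22/3 ∩ AD · CB = -16]
   → A = (-7/3, 11/3)

A = (-7/3, 11/3)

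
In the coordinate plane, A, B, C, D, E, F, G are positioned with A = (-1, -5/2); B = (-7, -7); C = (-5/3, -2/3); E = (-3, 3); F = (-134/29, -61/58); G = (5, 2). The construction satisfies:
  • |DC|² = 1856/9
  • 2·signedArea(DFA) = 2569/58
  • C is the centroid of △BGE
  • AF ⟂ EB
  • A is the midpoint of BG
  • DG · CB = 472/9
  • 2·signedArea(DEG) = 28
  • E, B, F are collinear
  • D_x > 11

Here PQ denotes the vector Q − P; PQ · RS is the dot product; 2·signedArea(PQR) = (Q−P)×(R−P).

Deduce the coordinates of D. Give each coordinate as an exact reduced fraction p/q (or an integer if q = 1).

D = (35/3, 14/3)

1. D_x = 35/3  [2·signedArea(DFA) = 2569/58 ∩ DG · CB = 472/9]
2. D_y = 14/3  [2·signedArea(DFA) = 2569/58 ∩ DG · CB = 472/9]
   → D = (35/3, 14/3)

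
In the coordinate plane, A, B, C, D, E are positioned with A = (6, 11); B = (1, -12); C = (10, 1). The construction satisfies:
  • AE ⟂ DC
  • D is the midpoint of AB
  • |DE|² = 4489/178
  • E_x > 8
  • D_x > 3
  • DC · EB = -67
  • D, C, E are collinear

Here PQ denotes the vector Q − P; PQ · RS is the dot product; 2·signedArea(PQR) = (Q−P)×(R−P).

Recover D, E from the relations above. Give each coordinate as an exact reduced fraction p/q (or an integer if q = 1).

1. D_x = 7/2  [D is the midpoint of AB]
2. D_y = -1/2  [D is the midpoint of AB]
   → D = (7/2, -1/2)
3. E_x = 747/89  [D, C, E are collinear ∩ AE ⟂ DC]
4. E_y = 56/89  [D, C, E are collinear ∩ AE ⟂ DC]
   → E = (747/89, 56/89)

D = (7/2, -1/2)
E = (747/89, 56/89)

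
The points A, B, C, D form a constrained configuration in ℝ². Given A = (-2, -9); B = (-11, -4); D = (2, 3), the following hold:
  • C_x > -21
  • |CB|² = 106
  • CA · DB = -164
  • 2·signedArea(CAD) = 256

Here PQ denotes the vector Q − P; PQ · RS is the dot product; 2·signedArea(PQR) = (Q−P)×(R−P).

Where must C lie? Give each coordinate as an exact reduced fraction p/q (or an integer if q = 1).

1. C_x = -20  [2·signedArea(CAD) = 256 ∩ CA · DB = -164]
2. C_y = 1  [2·signedArea(CAD) = 256 ∩ CA · DB = -164]
   → C = (-20, 1)

C = (-20, 1)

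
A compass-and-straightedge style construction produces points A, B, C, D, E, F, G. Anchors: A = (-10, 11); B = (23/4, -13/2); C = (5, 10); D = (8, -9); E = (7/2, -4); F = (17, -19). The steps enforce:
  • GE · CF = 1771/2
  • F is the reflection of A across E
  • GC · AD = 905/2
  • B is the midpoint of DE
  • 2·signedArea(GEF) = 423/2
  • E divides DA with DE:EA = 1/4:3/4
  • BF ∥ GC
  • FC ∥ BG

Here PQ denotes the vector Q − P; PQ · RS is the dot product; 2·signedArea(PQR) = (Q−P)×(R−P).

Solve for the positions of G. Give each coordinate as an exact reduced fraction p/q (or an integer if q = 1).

G = (-25/4, 45/2)

1. G_x = -25/4  [BF ∥ GC ∩ FC ∥ BG]
2. G_y = 45/2  [BF ∥ GC ∩ FC ∥ BG]
   → G = (-25/4, 45/2)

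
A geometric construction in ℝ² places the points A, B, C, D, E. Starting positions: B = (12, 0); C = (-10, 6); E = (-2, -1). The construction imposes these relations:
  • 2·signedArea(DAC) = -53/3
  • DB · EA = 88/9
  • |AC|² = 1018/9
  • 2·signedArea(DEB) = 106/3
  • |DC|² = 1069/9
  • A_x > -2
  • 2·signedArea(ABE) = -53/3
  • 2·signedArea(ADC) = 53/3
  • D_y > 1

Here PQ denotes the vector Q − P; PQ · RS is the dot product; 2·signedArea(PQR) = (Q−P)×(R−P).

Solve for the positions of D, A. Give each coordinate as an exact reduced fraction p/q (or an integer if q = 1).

A = (-1, 1/3)
D = (0, 5/3)

1. D_x = 0  [line -1·x + 14·y + -70/3 = 0 ∩ |DC|² = 1069/9]
2. D_y = 5/3  [line -1·x + 14·y + -70/3 = 0 ∩ |DC|² = 1069/9]
   → D = (0, 5/3)
3. A_x = -1  [2·signedArea(DAC) = -53/3 ∩ 2·signedArea(ABE) = -53/3]
4. A_y = 1/3  [2·signedArea(DAC) = -53/3 ∩ 2·signedArea(ABE) = -53/3]
   → A = (-1, 1/3)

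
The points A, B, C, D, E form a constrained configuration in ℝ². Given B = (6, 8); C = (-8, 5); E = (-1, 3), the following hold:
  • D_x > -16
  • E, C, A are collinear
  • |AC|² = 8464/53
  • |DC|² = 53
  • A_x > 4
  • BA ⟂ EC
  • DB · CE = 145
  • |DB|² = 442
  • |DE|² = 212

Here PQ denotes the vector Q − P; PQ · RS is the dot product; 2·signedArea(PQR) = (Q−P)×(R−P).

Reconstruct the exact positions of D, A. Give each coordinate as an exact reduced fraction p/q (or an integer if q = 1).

A = (220/53, 81/53)
D = (-15, 7)

1. D_x = -15  [line -7·x + 2·y + -119 = 0 ∩ |DC|² = 53]
2. D_y = 7  [line -7·x + 2·y + -119 = 0 ∩ |DC|² = 53]
   → D = (-15, 7)
3. A_x = 220/53  [E, C, A are collinear ∩ BA ⟂ EC]
4. A_y = 81/53  [E, C, A are collinear ∩ BA ⟂ EC]
   → A = (220/53, 81/53)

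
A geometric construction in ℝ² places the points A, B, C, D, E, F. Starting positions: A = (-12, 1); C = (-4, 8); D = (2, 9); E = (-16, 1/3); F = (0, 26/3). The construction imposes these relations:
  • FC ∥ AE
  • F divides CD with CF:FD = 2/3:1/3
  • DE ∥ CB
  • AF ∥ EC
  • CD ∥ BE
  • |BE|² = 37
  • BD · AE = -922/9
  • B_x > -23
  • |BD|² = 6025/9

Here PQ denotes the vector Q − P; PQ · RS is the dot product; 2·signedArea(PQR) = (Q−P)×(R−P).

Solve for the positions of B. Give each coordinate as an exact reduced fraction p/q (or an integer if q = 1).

B = (-22, -2/3)

1. B_x = -22  [CD ∥ BE ∩ DE ∥ CB]
2. B_y = -2/3  [CD ∥ BE ∩ DE ∥ CB]
   → B = (-22, -2/3)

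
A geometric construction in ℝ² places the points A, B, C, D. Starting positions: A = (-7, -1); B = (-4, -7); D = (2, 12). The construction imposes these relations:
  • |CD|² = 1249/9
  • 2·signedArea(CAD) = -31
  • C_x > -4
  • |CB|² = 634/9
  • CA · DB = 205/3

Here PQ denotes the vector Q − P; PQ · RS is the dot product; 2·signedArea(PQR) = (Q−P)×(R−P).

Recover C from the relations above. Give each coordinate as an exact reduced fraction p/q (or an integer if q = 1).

1. C_x = -3  [CA · DB = 205/3 ∩ 2·signedArea(CAD) = -31]
2. C_y = 4/3  [CA · DB = 205/3 ∩ 2·signedArea(CAD) = -31]
   → C = (-3, 4/3)

C = (-3, 4/3)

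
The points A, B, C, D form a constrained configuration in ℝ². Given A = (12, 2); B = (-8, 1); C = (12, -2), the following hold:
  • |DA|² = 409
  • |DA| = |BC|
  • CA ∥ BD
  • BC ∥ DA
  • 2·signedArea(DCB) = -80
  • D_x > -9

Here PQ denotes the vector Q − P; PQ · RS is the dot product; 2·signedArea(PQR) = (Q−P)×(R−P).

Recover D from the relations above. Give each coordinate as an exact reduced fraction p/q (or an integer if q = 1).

D = (-8, 5)

1. D_x = -8  [BC ∥ DA ∩ CA ∥ BD]
2. D_y = 5  [BC ∥ DA ∩ CA ∥ BD]
   → D = (-8, 5)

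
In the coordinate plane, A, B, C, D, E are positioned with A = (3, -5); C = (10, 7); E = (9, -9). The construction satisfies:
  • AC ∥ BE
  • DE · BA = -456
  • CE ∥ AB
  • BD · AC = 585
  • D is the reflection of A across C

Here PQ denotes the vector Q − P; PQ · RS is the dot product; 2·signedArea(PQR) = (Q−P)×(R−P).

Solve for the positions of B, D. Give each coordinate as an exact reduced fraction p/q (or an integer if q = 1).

1. B_x = 2  [AC ∥ BE ∩ CE ∥ AB]
2. B_y = -21  [AC ∥ BE ∩ CE ∥ AB]
   → B = (2, -21)
3. D_x = 17  [D is the reflection of A across C]
4. D_y = 19  [D is the reflection of A across C]
   → D = (17, 19)

B = (2, -21)
D = (17, 19)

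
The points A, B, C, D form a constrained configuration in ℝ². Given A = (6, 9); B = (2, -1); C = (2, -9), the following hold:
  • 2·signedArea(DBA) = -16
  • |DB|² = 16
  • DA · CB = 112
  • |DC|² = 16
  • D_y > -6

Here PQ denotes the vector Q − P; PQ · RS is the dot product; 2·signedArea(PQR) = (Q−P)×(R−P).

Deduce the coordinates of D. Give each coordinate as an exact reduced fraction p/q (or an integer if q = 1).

1. D_x = 2  [2·signedArea(DBA) = -16 ∩ DA · CB = 112]
2. D_y = -5  [2·signedArea(DBA) = -16 ∩ DA · CB = 112]
   → D = (2, -5)

D = (2, -5)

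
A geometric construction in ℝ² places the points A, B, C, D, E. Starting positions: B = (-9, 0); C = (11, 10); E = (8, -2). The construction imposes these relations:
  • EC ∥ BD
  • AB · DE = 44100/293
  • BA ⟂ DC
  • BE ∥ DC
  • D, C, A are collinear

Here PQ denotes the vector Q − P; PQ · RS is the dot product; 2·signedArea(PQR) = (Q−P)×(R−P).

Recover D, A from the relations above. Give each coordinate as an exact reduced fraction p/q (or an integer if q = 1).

1. D_x = -6  [BE ∥ DC ∩ EC ∥ BD]
2. D_y = 12  [BE ∥ DC ∩ EC ∥ BD]
   → D = (-6, 12)
3. A_x = -2217/293  [D, C, A are collinear ∩ BA ⟂ DC]
4. A_y = 3570/293  [D, C, A are collinear ∩ BA ⟂ DC]
   → A = (-2217/293, 3570/293)

A = (-2217/293, 3570/293)
D = (-6, 12)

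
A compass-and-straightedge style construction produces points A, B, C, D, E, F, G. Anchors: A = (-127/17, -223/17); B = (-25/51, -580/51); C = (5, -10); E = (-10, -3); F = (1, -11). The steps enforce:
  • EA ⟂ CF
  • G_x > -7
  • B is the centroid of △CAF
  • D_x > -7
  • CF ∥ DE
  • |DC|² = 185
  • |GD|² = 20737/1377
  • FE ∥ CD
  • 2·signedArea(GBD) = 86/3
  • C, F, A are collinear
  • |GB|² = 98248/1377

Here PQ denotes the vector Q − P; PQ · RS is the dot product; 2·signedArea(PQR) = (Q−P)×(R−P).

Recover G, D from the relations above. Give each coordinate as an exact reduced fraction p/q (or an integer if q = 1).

1. D_x = -6  [CF ∥ DE ∩ FE ∥ CD]
2. D_y = -2  [CF ∥ DE ∩ FE ∥ CD]
   → D = (-6, -2)
3. G_x = -1045/153  [line -478/51·x + -281/51·y + -4892/51 = 0 ∩ |GD|² = 20737/1377]
4. G_y = -886/153  [line -478/51·x + -281/51·y + -4892/51 = 0 ∩ |GD|² = 20737/1377]
   → G = (-1045/153, -886/153)

D = (-6, -2)
G = (-1045/153, -886/153)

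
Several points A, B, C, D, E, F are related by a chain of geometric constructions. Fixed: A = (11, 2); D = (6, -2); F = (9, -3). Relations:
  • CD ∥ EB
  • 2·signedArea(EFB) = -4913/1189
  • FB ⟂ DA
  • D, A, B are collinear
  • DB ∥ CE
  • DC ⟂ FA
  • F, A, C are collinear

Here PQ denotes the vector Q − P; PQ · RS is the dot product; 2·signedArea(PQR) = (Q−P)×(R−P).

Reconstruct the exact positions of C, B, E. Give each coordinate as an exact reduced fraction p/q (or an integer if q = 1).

B = (301/41, -38/41)
C = (259/29, -92/29)
E = (12214/1189, -2496/1189)

1. C_x = 259/29  [F, A, C are collinear ∩ DC ⟂ FA]
2. C_y = -92/29  [F, A, C are collinear ∩ DC ⟂ FA]
   → C = (259/29, -92/29)
3. B_x = 301/41  [D, A, B are collinear ∩ FB ⟂ DA]
4. B_y = -38/41  [D, A, B are collinear ∩ FB ⟂ DA]
   → B = (301/41, -38/41)
5. E_x = 12214/1189  [CD ∥ EB ∩ DB ∥ CE]
6. E_y = -2496/1189  [CD ∥ EB ∩ DB ∥ CE]
   → E = (12214/1189, -2496/1189)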